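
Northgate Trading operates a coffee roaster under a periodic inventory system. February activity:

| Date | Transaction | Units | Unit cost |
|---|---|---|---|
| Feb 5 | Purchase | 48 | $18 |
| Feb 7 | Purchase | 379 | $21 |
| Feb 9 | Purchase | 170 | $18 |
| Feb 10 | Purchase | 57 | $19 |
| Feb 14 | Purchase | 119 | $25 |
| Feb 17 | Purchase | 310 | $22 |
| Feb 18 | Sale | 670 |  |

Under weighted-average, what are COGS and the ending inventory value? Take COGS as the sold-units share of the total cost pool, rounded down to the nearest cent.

COGS = $14,081.13; ending inventory = $8,679.87

Feb 18, sell 670: 670/1083 × $22,761.00 → $14,081.13
Ending inventory (cost pool remaining) = $8,679.87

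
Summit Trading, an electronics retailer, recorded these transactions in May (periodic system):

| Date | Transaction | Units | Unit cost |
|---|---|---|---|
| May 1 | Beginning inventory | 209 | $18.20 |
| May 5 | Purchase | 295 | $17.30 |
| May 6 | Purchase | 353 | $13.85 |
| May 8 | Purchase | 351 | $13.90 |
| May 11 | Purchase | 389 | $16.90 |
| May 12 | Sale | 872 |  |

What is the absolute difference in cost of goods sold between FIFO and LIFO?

$723.65

FIFO COGS: 209 @ $18.20 + 295 @ $17.30 + 353 @ $13.85 + 15 @ $13.90 = $14,004.85
LIFO COGS: 389 @ $16.90 + 351 @ $13.90 + 132 @ $13.85 = $13,281.20
Difference = |$14,004.85 − $13,281.20| = $723.65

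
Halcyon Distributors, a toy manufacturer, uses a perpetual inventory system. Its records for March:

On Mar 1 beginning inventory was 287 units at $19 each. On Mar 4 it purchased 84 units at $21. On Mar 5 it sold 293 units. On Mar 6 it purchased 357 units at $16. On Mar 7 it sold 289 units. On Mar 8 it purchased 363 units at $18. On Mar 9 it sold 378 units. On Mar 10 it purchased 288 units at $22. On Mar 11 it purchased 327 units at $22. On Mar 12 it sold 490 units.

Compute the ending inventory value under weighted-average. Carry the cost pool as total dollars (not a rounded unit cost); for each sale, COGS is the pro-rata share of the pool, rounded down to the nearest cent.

Ending inventory = $5,434.38

After Mar 1: 287 on hand, pool $5,453.00 (≈ $19.0000 each)
After Mar 4: 371 on hand, pool $7,217.00 (≈ $19.4528 each)
Mar 5, sell 293: 293/371 × $7,217.00 → $5,699.67
After Mar 6: 435 on hand, pool $7,229.33 (≈ $16.6191 each)
Mar 7, sell 289: 289/435 × $7,229.33 → $4,802.93
After Mar 8: 509 on hand, pool $8,960.40 (≈ $17.6039 each)
Mar 9, sell 378: 378/509 × $8,960.40 → $6,654.28
After Mar 10: 419 on hand, pool $8,642.12 (≈ $20.6256 each)
After Mar 11: 746 on hand, pool $15,836.12 (≈ $21.2280 each)
Mar 12, sell 490: 490/746 × $15,836.12 → $10,401.74
Total COGS = $5,699.67 + $4,802.93 + $6,654.28 + $10,401.74 = $27,558.62
Ending inventory (cost pool remaining) = $5,434.38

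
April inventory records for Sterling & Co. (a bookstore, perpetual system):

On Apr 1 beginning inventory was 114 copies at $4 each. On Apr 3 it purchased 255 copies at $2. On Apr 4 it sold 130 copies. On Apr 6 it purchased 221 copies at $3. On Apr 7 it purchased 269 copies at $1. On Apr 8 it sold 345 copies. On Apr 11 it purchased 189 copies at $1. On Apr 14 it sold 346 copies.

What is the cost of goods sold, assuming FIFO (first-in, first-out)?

COGS = $1,860

Apr 4, 130 sold [FIFO — oldest first]: 114 @ $4 + 16 @ $2 = $488
Apr 8, 345 sold [FIFO — oldest first]: 239 @ $2 + 106 @ $3 = $796
Apr 14, 346 sold [FIFO — oldest first]: 115 @ $3 + 231 @ $1 = $576
Total COGS = $488 + $796 + $576 = $1,860
Ending inventory: 38 @ $1 + 189 @ $1 = $227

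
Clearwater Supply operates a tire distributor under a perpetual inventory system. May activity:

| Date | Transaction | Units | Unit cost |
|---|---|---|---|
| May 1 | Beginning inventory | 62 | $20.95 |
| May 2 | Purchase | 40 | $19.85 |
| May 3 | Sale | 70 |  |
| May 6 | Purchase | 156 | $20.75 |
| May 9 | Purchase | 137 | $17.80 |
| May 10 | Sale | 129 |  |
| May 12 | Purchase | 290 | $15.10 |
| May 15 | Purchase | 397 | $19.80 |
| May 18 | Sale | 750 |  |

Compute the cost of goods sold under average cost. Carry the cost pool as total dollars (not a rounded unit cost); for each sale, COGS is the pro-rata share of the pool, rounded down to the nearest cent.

COGS = $17,589.33

After May 1: 62 on hand, pool $1,298.90 (≈ $20.9500 each)
After May 2: 102 on hand, pool $2,092.90 (≈ $20.5186 each)
May 3, sell 70: 70/102 × $2,092.90 → $1,436.30
After May 6: 188 on hand, pool $3,893.60 (≈ $20.7106 each)
After May 9: 325 on hand, pool $6,332.20 (≈ $19.4837 each)
May 10, sell 129: 129/325 × $6,332.20 → $2,513.39
After May 12: 486 on hand, pool $8,197.81 (≈ $16.8679 each)
After May 15: 883 on hand, pool $16,058.41 (≈ $18.1862 each)
May 18, sell 750: 750/883 × $16,058.41 → $13,639.64
Total COGS = $1,436.30 + $2,513.39 + $13,639.64 = $17,589.33
Ending inventory (cost pool remaining) = $2,418.77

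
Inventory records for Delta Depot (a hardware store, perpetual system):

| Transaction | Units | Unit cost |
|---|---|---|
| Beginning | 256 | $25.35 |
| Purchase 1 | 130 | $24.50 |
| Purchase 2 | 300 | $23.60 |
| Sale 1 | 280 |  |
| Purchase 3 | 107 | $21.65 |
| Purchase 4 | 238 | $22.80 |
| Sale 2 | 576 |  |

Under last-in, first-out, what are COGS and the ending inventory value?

COGS = $20,061.30; ending inventory = $4,436.25

Sale 1 (280) [LIFO — newest first]: 280 @ $23.60 = $6,608.00
Sale 2 (576) [LIFO — newest first]: 238 @ $22.80 + 107 @ $21.65 + 20 @ $23.60 + 130 @ $24.50 + 81 @ $25.35 = $13,453.30
Total COGS = $6,608.00 + $13,453.30 = $20,061.30
Ending inventory: 175 @ $25.35 = $4,436.25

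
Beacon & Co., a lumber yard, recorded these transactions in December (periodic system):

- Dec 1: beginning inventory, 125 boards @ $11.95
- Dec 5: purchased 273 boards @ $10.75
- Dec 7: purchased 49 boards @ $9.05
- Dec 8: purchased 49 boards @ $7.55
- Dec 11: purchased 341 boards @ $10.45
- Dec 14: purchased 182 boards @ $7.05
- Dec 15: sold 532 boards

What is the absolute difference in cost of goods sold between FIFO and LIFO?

$703.60

FIFO COGS: 125 @ $11.95 + 273 @ $10.75 + 49 @ $9.05 + 49 @ $7.55 + 36 @ $10.45 = $5,618.10
LIFO COGS: 182 @ $7.05 + 341 @ $10.45 + 9 @ $7.55 = $4,914.50
Difference = |$5,618.10 − $4,914.50| = $703.60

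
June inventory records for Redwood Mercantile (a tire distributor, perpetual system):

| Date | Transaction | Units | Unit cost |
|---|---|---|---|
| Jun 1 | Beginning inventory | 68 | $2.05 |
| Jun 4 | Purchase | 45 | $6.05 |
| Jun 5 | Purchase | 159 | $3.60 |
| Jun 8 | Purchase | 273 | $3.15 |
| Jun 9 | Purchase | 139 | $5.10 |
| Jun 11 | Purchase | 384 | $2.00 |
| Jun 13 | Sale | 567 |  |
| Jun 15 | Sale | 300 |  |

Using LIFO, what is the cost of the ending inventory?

Ending inventory = $728.45

Jun 13, 567 sold [LIFO — newest first]: 384 @ $2.00 + 139 @ $5.10 + 44 @ $3.15 = $1,615.50
Jun 15, 300 sold [LIFO — newest first]: 229 @ $3.15 + 71 @ $3.60 = $976.95
Total COGS = $1,615.50 + $976.95 = $2,592.45
Ending inventory: 68 @ $2.05 + 45 @ $6.05 + 88 @ $3.60 = $728.45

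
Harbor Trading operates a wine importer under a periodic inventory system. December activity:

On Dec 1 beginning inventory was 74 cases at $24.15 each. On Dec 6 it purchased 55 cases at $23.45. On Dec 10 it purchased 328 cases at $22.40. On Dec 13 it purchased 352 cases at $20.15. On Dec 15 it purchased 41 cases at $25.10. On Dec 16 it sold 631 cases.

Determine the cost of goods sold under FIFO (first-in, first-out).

Dec 16, 631 sold [FIFO — oldest first]: 74 @ $24.15 + 55 @ $23.45 + 328 @ $22.40 + 174 @ $20.15 = $13,930.15
Ending inventory: 178 @ $20.15 + 41 @ $25.10 = $4,615.80

COGS = $13,930.15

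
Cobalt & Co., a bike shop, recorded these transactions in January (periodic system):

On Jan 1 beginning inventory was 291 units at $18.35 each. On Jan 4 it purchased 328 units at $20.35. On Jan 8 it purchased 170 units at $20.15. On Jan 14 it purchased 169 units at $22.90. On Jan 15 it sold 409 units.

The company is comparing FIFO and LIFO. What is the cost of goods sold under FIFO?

COGS = $7,741.15

FIFO COGS: 291 @ $18.35 + 118 @ $20.35 = $7,741.15
LIFO COGS: 169 @ $22.90 + 170 @ $20.15 + 70 @ $20.35 = $8,720.10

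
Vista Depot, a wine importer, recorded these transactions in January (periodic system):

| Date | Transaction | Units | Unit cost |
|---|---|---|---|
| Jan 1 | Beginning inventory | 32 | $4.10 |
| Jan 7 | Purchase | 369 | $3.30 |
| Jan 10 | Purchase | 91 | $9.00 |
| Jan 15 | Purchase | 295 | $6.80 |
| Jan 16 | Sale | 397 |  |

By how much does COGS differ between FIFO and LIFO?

$1,525.60

FIFO COGS: 32 @ $4.10 + 365 @ $3.30 = $1,335.70
LIFO COGS: 295 @ $6.80 + 91 @ $9.00 + 11 @ $3.30 = $2,861.30
Difference = |$1,335.70 − $2,861.30| = $1,525.60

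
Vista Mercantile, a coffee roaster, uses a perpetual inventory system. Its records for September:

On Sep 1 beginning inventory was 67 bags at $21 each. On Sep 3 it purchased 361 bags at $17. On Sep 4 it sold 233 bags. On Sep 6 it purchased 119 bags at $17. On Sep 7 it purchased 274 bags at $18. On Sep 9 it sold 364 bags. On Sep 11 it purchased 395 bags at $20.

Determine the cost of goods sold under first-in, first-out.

Sep 4, 233 sold [FIFO — oldest first]: 67 @ $21 + 166 @ $17 = $4,229
Sep 9, 364 sold [FIFO — oldest first]: 195 @ $17 + 119 @ $17 + 50 @ $18 = $6,238
Total COGS = $4,229 + $6,238 = $10,467
Ending inventory: 224 @ $18 + 395 @ $20 = $11,932

COGS = $10,467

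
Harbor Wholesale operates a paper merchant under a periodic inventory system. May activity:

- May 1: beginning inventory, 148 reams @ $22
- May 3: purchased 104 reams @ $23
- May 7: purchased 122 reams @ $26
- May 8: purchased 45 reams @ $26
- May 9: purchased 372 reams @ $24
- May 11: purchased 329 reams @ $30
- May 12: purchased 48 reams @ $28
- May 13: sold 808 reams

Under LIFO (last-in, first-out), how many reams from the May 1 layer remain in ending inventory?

148

May 13, 808 sold [LIFO — newest first]: 48 @ $28 + 329 @ $30 + 372 @ $24 + 45 @ $26 + 14 @ $26 = $21,676
Ending inventory: 148 @ $22 + 104 @ $23 + 108 @ $26 = $8,456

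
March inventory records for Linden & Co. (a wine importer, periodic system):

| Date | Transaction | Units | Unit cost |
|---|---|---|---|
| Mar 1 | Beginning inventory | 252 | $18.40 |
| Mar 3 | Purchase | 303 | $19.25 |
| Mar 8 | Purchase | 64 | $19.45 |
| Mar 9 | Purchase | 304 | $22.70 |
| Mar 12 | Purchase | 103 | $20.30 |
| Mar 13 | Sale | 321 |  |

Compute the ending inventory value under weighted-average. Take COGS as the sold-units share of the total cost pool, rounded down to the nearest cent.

Mar 13, sell 321: 321/1026 × $20,706.05 → $6,478.20
Ending inventory (cost pool remaining) = $14,227.85
Check: goods available $20,706.05 = COGS $6,478.20 + ending $14,227.85

Ending inventory = $14,227.85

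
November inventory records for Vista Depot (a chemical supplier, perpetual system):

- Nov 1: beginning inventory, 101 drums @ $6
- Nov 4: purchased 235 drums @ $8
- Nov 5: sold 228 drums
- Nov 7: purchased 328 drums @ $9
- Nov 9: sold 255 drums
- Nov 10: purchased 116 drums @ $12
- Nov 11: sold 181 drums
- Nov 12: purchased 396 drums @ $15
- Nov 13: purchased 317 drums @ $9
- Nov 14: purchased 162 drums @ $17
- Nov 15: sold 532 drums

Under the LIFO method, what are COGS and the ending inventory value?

COGS = $12,498; ending inventory = $5,879

Nov 5, 228 sold [LIFO — newest first]: 228 @ $8 = $1,824
Nov 9, 255 sold [LIFO — newest first]: 255 @ $9 = $2,295
Nov 11, 181 sold [LIFO — newest first]: 116 @ $12 + 65 @ $9 = $1,977
Nov 15, 532 sold [LIFO — newest first]: 162 @ $17 + 317 @ $9 + 53 @ $15 = $6,402
Total COGS = $1,824 + $2,295 + $1,977 + $6,402 = $12,498
Ending inventory: 101 @ $6 + 7 @ $8 + 8 @ $9 + 343 @ $15 = $5,879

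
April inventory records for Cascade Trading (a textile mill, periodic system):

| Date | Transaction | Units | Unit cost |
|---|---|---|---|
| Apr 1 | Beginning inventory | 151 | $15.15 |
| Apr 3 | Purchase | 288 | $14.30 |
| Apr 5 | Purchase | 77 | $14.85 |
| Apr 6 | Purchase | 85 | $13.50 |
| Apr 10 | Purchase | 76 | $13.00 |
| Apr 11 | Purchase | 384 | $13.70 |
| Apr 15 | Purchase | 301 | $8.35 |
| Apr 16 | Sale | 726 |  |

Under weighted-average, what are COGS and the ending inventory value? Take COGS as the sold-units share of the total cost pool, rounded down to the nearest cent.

Apr 16, sell 726: 726/1362 × $17,459.15 → $9,306.41
Ending inventory (cost pool remaining) = $8,152.74

COGS = $9,306.41; ending inventory = $8,152.74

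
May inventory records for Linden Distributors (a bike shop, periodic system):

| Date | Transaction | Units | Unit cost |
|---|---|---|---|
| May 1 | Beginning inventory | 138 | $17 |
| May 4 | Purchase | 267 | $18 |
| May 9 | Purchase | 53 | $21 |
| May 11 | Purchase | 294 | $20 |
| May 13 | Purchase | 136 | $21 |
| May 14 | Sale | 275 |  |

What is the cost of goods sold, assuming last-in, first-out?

May 14, 275 sold [LIFO — newest first]: 136 @ $21 + 139 @ $20 = $5,636
Ending inventory: 138 @ $17 + 267 @ $18 + 53 @ $21 + 155 @ $20 = $11,365

COGS = $5,636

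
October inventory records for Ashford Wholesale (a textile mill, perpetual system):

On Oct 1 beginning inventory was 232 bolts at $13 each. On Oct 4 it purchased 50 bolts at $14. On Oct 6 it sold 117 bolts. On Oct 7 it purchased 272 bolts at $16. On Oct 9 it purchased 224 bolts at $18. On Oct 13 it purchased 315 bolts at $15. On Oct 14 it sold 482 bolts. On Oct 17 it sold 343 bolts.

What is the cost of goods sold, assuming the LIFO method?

Oct 6, 117 sold [LIFO — newest first]: 50 @ $14 + 67 @ $13 = $1,571
Oct 14, 482 sold [LIFO — newest first]: 315 @ $15 + 167 @ $18 = $7,731
Oct 17, 343 sold [LIFO — newest first]: 57 @ $18 + 272 @ $16 + 14 @ $13 = $5,560
Total COGS = $1,571 + $7,731 + $5,560 = $14,862
Ending inventory: 151 @ $13 = $1,963

COGS = $14,862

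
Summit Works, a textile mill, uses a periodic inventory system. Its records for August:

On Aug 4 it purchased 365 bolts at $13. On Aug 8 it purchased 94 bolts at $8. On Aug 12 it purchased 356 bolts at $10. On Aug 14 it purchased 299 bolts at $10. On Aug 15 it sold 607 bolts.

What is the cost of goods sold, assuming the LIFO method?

COGS = $6,070

Aug 15, 607 sold [LIFO — newest first]: 299 @ $10 + 308 @ $10 = $6,070
Ending inventory: 365 @ $13 + 94 @ $8 + 48 @ $10 = $5,977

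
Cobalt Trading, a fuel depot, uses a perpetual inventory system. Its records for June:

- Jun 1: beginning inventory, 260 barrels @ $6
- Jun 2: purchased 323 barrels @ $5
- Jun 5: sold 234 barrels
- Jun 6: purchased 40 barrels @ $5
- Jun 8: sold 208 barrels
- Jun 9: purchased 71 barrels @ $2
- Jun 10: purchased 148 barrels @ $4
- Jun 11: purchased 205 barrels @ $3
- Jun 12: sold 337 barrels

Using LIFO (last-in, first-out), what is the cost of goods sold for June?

COGS = $3,432

Jun 5, 234 sold [LIFO — newest first]: 234 @ $5 = $1,170
Jun 8, 208 sold [LIFO — newest first]: 40 @ $5 + 89 @ $5 + 79 @ $6 = $1,119
Jun 12, 337 sold [LIFO — newest first]: 205 @ $3 + 132 @ $4 = $1,143
Total COGS = $1,170 + $1,119 + $1,143 = $3,432
Ending inventory: 181 @ $6 + 71 @ $2 + 16 @ $4 = $1,292
Check: goods available $4,724 = COGS $3,432 + ending $1,292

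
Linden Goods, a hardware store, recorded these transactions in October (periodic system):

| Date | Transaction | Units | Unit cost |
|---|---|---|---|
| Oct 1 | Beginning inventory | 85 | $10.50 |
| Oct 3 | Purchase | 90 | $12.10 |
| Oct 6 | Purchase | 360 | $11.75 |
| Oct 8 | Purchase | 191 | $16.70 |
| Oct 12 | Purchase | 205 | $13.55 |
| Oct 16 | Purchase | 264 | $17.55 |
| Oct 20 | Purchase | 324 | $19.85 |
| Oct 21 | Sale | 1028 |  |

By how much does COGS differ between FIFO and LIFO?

FIFO COGS: 85 @ $10.50 + 90 @ $12.10 + 360 @ $11.75 + 191 @ $16.70 + 205 @ $13.55 + 97 @ $17.55 = $13,881.30
LIFO COGS: 324 @ $19.85 + 264 @ $17.55 + 205 @ $13.55 + 191 @ $16.70 + 44 @ $11.75 = $17,549.05
Difference = |$13,881.30 − $17,549.05| = $3,667.75

$3,667.75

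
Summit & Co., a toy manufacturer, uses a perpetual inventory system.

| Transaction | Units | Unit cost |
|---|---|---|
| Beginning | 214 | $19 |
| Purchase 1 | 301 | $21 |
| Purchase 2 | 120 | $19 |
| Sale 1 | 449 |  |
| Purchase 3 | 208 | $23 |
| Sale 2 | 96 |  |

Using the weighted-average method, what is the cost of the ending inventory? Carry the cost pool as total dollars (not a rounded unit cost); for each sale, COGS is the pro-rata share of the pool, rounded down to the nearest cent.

After Beginning: 214 on hand, pool $4,066.00 (≈ $19.0000 each)
After Purchase 1: 515 on hand, pool $10,387.00 (≈ $20.1689 each)
After Purchase 2: 635 on hand, pool $12,667.00 (≈ $19.9480 each)
Sale 1, sell 449: 449/635 × $12,667.00 → $8,956.66
After Purchase 3: 394 on hand, pool $8,494.34 (≈ $21.5592 each)
Sale 2, sell 96: 96/394 × $8,494.34 → $2,069.68
Total COGS = $8,956.66 + $2,069.68 = $11,026.34
Ending inventory (cost pool remaining) = $6,424.66

Ending inventory = $6,424.66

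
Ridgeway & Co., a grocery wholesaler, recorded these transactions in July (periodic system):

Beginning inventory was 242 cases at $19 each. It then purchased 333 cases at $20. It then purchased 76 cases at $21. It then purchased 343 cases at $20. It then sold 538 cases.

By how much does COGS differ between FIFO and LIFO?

$318

FIFO COGS: 242 @ $19 + 296 @ $20 = $10,518
LIFO COGS: 343 @ $20 + 76 @ $21 + 119 @ $20 = $10,836
Difference = |$10,518 − $10,836| = $318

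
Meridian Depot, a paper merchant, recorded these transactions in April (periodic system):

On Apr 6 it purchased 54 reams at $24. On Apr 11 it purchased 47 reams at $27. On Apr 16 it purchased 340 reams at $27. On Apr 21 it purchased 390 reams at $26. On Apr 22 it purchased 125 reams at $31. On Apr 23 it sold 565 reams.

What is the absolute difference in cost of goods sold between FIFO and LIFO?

$396

FIFO COGS: 54 @ $24 + 47 @ $27 + 340 @ $27 + 124 @ $26 = $14,969
LIFO COGS: 125 @ $31 + 390 @ $26 + 50 @ $27 = $15,365
Difference = |$14,969 − $15,365| = $396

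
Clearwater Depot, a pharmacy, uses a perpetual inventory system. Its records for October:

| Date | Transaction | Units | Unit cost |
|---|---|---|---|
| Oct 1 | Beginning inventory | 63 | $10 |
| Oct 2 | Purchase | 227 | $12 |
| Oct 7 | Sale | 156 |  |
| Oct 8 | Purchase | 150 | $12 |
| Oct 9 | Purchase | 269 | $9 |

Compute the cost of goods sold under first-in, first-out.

Oct 7, 156 sold [FIFO — oldest first]: 63 @ $10 + 93 @ $12 = $1,746
Ending inventory: 134 @ $12 + 150 @ $12 + 269 @ $9 = $5,829

COGS = $1,746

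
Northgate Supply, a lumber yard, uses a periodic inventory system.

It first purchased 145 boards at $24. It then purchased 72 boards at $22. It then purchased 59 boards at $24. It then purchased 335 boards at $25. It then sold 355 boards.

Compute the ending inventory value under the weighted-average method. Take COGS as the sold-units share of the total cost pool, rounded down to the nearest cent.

Ending inventory = $6,224.03

Sale 1, sell 355: 355/611 × $14,855.00 → $8,630.97
Ending inventory (cost pool remaining) = $6,224.03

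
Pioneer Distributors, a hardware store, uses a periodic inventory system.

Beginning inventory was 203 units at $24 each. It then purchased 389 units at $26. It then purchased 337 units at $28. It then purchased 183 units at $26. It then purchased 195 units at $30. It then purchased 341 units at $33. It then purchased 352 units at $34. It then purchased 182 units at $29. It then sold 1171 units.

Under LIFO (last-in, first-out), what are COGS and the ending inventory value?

COGS = $36,975; ending inventory = $26,554

Sale 1 (1171) [LIFO — newest first]: 182 @ $29 + 352 @ $34 + 341 @ $33 + 195 @ $30 + 101 @ $26 = $36,975
Ending inventory: 203 @ $24 + 389 @ $26 + 337 @ $28 + 82 @ $26 = $26,554
Check: goods available $63,529 = COGS $36,975 + ending $26,554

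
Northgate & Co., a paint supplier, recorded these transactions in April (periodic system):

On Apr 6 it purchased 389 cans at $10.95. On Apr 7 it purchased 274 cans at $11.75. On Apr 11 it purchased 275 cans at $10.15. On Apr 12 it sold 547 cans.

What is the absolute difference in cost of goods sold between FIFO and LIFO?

FIFO COGS: 389 @ $10.95 + 158 @ $11.75 = $6,116.05
LIFO COGS: 275 @ $10.15 + 272 @ $11.75 = $5,987.25
Difference = |$6,116.05 − $5,987.25| = $128.80

$128.80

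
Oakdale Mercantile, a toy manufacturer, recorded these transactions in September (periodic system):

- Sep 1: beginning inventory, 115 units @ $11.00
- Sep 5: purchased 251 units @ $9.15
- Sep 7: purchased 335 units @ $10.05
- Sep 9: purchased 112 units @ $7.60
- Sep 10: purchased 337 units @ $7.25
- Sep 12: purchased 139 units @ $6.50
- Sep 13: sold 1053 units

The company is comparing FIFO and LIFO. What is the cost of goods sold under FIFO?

COGS = $9,519.60

FIFO COGS: 115 @ $11.00 + 251 @ $9.15 + 335 @ $10.05 + 112 @ $7.60 + 240 @ $7.25 = $9,519.60
LIFO COGS: 139 @ $6.50 + 337 @ $7.25 + 112 @ $7.60 + 335 @ $10.05 + 130 @ $9.15 = $8,754.20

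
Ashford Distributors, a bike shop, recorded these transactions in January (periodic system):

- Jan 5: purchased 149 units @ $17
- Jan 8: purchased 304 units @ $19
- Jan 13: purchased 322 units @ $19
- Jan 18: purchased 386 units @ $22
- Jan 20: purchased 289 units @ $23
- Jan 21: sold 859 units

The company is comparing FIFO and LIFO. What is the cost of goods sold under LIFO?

COGS = $18,635

FIFO COGS: 149 @ $17 + 304 @ $19 + 322 @ $19 + 84 @ $22 = $16,275
LIFO COGS: 289 @ $23 + 386 @ $22 + 184 @ $19 = $18,635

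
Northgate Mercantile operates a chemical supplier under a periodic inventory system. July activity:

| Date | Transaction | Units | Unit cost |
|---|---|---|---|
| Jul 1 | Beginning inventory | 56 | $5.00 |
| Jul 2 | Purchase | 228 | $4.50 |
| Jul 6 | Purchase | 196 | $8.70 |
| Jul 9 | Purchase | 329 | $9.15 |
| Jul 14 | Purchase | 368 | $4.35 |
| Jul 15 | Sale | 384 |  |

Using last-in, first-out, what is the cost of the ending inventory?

Ending inventory = $5,875.15

Jul 15, 384 sold [LIFO — newest first]: 368 @ $4.35 + 16 @ $9.15 = $1,747.20
Ending inventory: 56 @ $5.00 + 228 @ $4.50 + 196 @ $8.70 + 313 @ $9.15 = $5,875.15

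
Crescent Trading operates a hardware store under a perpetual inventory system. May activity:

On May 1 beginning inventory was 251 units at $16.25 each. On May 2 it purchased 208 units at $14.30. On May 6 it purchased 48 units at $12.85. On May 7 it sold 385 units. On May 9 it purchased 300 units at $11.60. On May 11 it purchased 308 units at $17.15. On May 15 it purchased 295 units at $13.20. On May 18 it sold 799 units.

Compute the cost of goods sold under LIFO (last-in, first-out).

May 7, 385 sold [LIFO — newest first]: 48 @ $12.85 + 208 @ $14.30 + 129 @ $16.25 = $5,687.45
May 18, 799 sold [LIFO — newest first]: 295 @ $13.20 + 308 @ $17.15 + 196 @ $11.60 = $11,449.80
Total COGS = $5,687.45 + $11,449.80 = $17,137.25
Ending inventory: 122 @ $16.25 + 104 @ $11.60 = $3,188.90
Check: goods available $20,326.15 = COGS $17,137.25 + ending $3,188.90

COGS = $17,137.25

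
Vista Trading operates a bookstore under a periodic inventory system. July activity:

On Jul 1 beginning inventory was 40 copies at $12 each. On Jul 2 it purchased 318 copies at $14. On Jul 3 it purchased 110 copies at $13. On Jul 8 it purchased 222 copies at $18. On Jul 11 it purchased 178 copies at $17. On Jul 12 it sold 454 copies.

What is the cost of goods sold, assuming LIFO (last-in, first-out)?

Jul 12, 454 sold [LIFO — newest first]: 178 @ $17 + 222 @ $18 + 54 @ $13 = $7,724
Ending inventory: 40 @ $12 + 318 @ $14 + 56 @ $13 = $5,660
Check: goods available $13,384 = COGS $7,724 + ending $5,660

COGS = $7,724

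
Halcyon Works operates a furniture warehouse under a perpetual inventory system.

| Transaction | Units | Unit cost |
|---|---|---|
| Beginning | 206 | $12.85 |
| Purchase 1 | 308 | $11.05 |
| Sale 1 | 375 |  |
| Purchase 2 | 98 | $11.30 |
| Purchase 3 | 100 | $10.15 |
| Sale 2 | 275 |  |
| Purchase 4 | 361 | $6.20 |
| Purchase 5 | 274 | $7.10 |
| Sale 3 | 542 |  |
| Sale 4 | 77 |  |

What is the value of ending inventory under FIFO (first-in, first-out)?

Ending inventory = $553.80

Sale 1 (375) [FIFO — oldest first]: 206 @ $12.85 + 169 @ $11.05 = $4,514.55
Sale 2 (275) [FIFO — oldest first]: 139 @ $11.05 + 98 @ $11.30 + 38 @ $10.15 = $3,029.05
Sale 3 (542) [FIFO — oldest first]: 62 @ $10.15 + 361 @ $6.20 + 119 @ $7.10 = $3,712.40
Sale 4 (77) [FIFO — oldest first]: 77 @ $7.10 = $546.70
Total COGS = $4,514.55 + $3,029.05 + $3,712.40 + $546.70 = $11,802.70
Ending inventory: 78 @ $7.10 = $553.80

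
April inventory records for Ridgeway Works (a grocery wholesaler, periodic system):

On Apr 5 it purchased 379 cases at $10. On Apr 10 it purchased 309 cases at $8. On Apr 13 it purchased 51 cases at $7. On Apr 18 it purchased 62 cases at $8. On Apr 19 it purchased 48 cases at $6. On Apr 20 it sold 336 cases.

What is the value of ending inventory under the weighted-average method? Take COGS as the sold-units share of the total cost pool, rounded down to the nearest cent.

Apr 20, sell 336: 336/849 × $7,403.00 → $2,929.80
Ending inventory (cost pool remaining) = $4,473.20

Ending inventory = $4,473.20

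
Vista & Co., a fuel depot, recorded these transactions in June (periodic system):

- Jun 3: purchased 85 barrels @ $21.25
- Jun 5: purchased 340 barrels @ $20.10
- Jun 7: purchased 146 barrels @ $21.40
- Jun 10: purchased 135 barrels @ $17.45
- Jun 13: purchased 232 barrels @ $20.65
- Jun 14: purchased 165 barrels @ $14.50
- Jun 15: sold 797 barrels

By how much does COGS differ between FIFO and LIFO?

$944.20

FIFO COGS: 85 @ $21.25 + 340 @ $20.10 + 146 @ $21.40 + 135 @ $17.45 + 91 @ $20.65 = $15,999.55
LIFO COGS: 165 @ $14.50 + 232 @ $20.65 + 135 @ $17.45 + 146 @ $21.40 + 119 @ $20.10 = $15,055.35
Difference = |$15,999.55 − $15,055.35| = $944.20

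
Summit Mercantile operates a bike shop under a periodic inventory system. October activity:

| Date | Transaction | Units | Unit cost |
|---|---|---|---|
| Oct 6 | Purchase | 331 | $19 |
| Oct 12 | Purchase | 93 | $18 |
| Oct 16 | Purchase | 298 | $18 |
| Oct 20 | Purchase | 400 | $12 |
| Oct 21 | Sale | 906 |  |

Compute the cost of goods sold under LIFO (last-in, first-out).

Oct 21, 906 sold [LIFO — newest first]: 400 @ $12 + 298 @ $18 + 93 @ $18 + 115 @ $19 = $14,023
Ending inventory: 216 @ $19 = $4,104

COGS = $14,023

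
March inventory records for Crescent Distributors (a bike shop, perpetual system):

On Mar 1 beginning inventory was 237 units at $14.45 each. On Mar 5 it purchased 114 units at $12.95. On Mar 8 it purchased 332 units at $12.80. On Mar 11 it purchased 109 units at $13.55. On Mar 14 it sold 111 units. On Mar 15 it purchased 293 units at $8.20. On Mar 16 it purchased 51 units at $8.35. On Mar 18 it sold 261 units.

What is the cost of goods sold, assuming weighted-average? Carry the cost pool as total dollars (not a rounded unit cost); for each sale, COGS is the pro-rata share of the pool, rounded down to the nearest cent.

After Mar 1: 237 on hand, pool $3,424.65 (≈ $14.4500 each)
After Mar 5: 351 on hand, pool $4,900.95 (≈ $13.9628 each)
After Mar 8: 683 on hand, pool $9,150.55 (≈ $13.3976 each)
After Mar 11: 792 on hand, pool $10,627.50 (≈ $13.4186 each)
Mar 14, sell 111: 111/792 × $10,627.50 → $1,489.46
After Mar 15: 974 on hand, pool $11,540.64 (≈ $11.8487 each)
After Mar 16: 1025 on hand, pool $11,966.49 (≈ $11.6746 each)
Mar 18, sell 261: 261/1025 × $11,966.49 → $3,047.07
Total COGS = $1,489.46 + $3,047.07 = $4,536.53
Ending inventory (cost pool remaining) = $8,919.42
Check: goods available $13,455.95 = COGS $4,536.53 + ending $8,919.42

COGS = $4,536.53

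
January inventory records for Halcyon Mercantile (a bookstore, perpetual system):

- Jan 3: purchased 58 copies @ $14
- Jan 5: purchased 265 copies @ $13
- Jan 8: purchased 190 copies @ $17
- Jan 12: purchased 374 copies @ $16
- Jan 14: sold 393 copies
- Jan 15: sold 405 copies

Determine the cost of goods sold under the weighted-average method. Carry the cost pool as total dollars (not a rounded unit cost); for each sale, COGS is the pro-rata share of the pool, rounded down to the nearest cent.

After Jan 3: 58 on hand, pool $812.00 (≈ $14.0000 each)
After Jan 5: 323 on hand, pool $4,257.00 (≈ $13.1796 each)
After Jan 8: 513 on hand, pool $7,487.00 (≈ $14.5945 each)
After Jan 12: 887 on hand, pool $13,471.00 (≈ $15.1871 each)
Jan 14, sell 393: 393/887 × $13,471.00 → $5,968.54
Jan 15, sell 405: 405/494 × $7,502.46 → $6,150.80
Total COGS = $5,968.54 + $6,150.80 = $12,119.34
Ending inventory (cost pool remaining) = $1,351.66
Check: goods available $13,471.00 = COGS $12,119.34 + ending $1,351.66

COGS = $12,119.34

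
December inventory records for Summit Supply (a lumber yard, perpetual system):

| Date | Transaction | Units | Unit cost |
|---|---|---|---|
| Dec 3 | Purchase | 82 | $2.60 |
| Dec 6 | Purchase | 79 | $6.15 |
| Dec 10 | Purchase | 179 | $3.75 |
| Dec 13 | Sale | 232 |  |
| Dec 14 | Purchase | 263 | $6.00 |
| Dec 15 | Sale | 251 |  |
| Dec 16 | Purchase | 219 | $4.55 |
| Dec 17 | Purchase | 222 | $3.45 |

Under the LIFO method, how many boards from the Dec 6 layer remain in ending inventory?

Dec 13, 232 sold [LIFO — newest first]: 179 @ $3.75 + 53 @ $6.15 = $997.20
Dec 15, 251 sold [LIFO — newest first]: 251 @ $6.00 = $1,506.00
Total COGS = $997.20 + $1,506.00 = $2,503.20
Ending inventory: 82 @ $2.60 + 26 @ $6.15 + 12 @ $6.00 + 219 @ $4.55 + 222 @ $3.45 = $2,207.45

26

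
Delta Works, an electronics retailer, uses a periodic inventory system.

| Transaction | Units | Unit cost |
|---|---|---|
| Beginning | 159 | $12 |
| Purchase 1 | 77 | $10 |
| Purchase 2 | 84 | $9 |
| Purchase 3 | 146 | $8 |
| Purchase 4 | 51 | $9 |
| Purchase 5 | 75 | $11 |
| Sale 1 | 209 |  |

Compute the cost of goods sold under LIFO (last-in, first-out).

COGS = $1,948

Sale 1 (209) [LIFO — newest first]: 75 @ $11 + 51 @ $9 + 83 @ $8 = $1,948
Ending inventory: 159 @ $12 + 77 @ $10 + 84 @ $9 + 63 @ $8 = $3,938
Check: goods available $5,886 = COGS $1,948 + ending $3,938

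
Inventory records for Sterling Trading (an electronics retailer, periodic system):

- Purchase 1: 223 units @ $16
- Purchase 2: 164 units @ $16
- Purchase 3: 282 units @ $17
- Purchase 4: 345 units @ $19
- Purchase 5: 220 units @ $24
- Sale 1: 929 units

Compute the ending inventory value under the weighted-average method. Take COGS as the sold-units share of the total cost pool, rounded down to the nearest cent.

Sale 1, sell 929: 929/1234 × $22,821.00 → $17,180.47
Ending inventory (cost pool remaining) = $5,640.53

Ending inventory = $5,640.53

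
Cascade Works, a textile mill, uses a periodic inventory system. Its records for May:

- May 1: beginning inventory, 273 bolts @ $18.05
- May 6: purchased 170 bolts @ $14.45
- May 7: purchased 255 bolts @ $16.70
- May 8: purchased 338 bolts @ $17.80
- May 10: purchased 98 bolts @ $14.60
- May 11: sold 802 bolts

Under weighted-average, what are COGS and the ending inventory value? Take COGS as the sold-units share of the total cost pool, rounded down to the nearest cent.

May 11, sell 802: 802/1134 × $19,089.85 → $13,500.93
Ending inventory (cost pool remaining) = $5,588.92

COGS = $13,500.93; ending inventory = $5,588.92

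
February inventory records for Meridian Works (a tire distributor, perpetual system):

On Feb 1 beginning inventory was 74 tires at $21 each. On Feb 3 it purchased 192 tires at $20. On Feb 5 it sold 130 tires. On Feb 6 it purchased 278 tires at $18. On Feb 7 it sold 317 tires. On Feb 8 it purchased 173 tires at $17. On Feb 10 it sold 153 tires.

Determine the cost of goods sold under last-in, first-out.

COGS = $10,985

Feb 5, 130 sold [LIFO — newest first]: 130 @ $20 = $2,600
Feb 7, 317 sold [LIFO — newest first]: 278 @ $18 + 39 @ $20 = $5,784
Feb 10, 153 sold [LIFO — newest first]: 153 @ $17 = $2,601
Total COGS = $2,600 + $5,784 + $2,601 = $10,985
Ending inventory: 74 @ $21 + 23 @ $20 + 20 @ $17 = $2,354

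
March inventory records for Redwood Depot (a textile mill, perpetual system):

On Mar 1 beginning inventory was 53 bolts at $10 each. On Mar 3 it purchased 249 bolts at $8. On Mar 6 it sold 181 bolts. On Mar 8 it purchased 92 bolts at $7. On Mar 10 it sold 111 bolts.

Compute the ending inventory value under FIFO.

Mar 6, 181 sold [FIFO — oldest first]: 53 @ $10 + 128 @ $8 = $1,554
Mar 10, 111 sold [FIFO — oldest first]: 111 @ $8 = $888
Total COGS = $1,554 + $888 = $2,442
Ending inventory: 10 @ $8 + 92 @ $7 = $724
Check: goods available $3,166 = COGS $2,442 + ending $724

Ending inventory = $724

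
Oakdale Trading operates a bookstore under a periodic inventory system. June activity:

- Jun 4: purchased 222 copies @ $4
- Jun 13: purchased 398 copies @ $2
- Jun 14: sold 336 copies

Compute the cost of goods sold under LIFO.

COGS = $672

Jun 14, 336 sold [LIFO — newest first]: 336 @ $2 = $672
Ending inventory: 222 @ $4 + 62 @ $2 = $1,012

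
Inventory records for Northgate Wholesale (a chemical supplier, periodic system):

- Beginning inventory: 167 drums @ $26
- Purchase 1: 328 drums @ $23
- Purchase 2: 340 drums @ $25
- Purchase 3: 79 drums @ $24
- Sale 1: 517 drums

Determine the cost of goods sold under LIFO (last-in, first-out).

Sale 1 (517) [LIFO — newest first]: 79 @ $24 + 340 @ $25 + 98 @ $23 = $12,650
Ending inventory: 167 @ $26 + 230 @ $23 = $9,632

COGS = $12,650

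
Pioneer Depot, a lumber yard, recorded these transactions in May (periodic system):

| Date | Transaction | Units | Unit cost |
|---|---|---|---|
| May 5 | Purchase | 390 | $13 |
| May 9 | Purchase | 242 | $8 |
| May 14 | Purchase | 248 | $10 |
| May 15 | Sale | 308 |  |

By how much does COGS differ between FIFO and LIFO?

$1,044

FIFO COGS: 308 @ $13 = $4,004
LIFO COGS: 248 @ $10 + 60 @ $8 = $2,960
Difference = |$4,004 − $2,960| = $1,044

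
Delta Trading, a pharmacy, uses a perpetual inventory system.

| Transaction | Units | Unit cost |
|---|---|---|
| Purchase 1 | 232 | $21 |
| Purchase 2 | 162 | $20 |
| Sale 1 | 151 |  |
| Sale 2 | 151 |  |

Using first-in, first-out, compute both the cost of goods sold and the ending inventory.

Sale 1 (151) [FIFO — oldest first]: 151 @ $21 = $3,171
Sale 2 (151) [FIFO — oldest first]: 81 @ $21 + 70 @ $20 = $3,101
Total COGS = $3,171 + $3,101 = $6,272
Ending inventory: 92 @ $20 = $1,840

COGS = $6,272; ending inventory = $1,840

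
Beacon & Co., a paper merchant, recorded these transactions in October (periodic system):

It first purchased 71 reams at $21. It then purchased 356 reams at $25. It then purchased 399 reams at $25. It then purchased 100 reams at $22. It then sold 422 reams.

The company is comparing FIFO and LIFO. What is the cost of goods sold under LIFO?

COGS = $10,250

FIFO COGS: 71 @ $21 + 351 @ $25 = $10,266
LIFO COGS: 100 @ $22 + 322 @ $25 = $10,250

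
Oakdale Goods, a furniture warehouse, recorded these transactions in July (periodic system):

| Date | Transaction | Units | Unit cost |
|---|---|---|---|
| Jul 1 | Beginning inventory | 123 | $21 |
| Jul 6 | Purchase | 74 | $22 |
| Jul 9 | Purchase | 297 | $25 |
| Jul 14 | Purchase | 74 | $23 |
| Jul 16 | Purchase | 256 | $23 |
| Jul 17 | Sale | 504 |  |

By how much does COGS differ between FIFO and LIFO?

$74

FIFO COGS: 123 @ $21 + 74 @ $22 + 297 @ $25 + 10 @ $23 = $11,866
LIFO COGS: 256 @ $23 + 74 @ $23 + 174 @ $25 = $11,940
Difference = |$11,866 − $11,940| = $74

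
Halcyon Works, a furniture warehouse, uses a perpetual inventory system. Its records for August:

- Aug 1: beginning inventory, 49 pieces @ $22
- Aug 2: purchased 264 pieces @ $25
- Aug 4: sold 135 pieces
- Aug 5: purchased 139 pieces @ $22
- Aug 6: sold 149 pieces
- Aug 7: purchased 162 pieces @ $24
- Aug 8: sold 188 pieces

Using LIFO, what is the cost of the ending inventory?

Ending inventory = $3,403

Aug 4, 135 sold [LIFO — newest first]: 135 @ $25 = $3,375
Aug 6, 149 sold [LIFO — newest first]: 139 @ $22 + 10 @ $25 = $3,308
Aug 8, 188 sold [LIFO — newest first]: 162 @ $24 + 26 @ $25 = $4,538
Total COGS = $3,375 + $3,308 + $4,538 = $11,221
Ending inventory: 49 @ $22 + 93 @ $25 = $3,403
Check: goods available $14,624 = COGS $11,221 + ending $3,403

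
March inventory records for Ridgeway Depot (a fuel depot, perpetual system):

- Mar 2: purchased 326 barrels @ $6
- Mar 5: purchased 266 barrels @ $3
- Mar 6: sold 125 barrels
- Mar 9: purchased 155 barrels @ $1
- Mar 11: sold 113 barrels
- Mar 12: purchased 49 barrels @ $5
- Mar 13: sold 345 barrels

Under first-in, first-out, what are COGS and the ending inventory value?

Mar 6, 125 sold [FIFO — oldest first]: 125 @ $6 = $750
Mar 11, 113 sold [FIFO — oldest first]: 113 @ $6 = $678
Mar 13, 345 sold [FIFO — oldest first]: 88 @ $6 + 257 @ $3 = $1,299
Total COGS = $750 + $678 + $1,299 = $2,727
Ending inventory: 9 @ $3 + 155 @ $1 + 49 @ $5 = $427
Check: goods available $3,154 = COGS $2,727 + ending $427

COGS = $2,727; ending inventory = $427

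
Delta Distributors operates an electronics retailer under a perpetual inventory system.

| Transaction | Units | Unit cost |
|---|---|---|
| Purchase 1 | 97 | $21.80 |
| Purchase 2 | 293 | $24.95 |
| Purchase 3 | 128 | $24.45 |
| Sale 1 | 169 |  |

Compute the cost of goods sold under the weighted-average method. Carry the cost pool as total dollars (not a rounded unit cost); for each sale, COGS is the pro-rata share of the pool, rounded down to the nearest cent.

COGS = $4,095.98

After Purchase 1: 97 on hand, pool $2,114.60 (≈ $21.8000 each)
After Purchase 2: 390 on hand, pool $9,424.95 (≈ $24.1665 each)
After Purchase 3: 518 on hand, pool $12,554.55 (≈ $24.2366 each)
Sale 1, sell 169: 169/518 × $12,554.55 → $4,095.98
Ending inventory (cost pool remaining) = $8,458.57
Check: goods available $12,554.55 = COGS $4,095.98 + ending $8,458.57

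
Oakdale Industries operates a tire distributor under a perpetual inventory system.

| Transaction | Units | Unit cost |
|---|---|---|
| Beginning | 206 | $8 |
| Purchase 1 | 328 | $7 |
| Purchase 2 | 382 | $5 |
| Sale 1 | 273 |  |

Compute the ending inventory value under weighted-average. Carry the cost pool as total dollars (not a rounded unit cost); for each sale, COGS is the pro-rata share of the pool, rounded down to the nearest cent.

Ending inventory = $4,109.31

After Beginning: 206 on hand, pool $1,648.00 (≈ $8.0000 each)
After Purchase 1: 534 on hand, pool $3,944.00 (≈ $7.3858 each)
After Purchase 2: 916 on hand, pool $5,854.00 (≈ $6.3908 each)
Sale 1, sell 273: 273/916 × $5,854.00 → $1,744.69
Ending inventory (cost pool remaining) = $4,109.31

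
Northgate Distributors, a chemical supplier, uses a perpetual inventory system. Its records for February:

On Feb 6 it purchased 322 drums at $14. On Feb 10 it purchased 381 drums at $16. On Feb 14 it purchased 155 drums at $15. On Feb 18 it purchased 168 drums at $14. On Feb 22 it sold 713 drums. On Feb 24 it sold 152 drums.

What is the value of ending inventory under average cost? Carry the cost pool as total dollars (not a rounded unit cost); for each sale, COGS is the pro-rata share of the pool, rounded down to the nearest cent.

Ending inventory = $2,397.90

After Feb 6: 322 on hand, pool $4,508.00 (≈ $14.0000 each)
After Feb 10: 703 on hand, pool $10,604.00 (≈ $15.0839 each)
After Feb 14: 858 on hand, pool $12,929.00 (≈ $15.0688 each)
After Feb 18: 1026 on hand, pool $15,281.00 (≈ $14.8938 each)
Feb 22, sell 713: 713/1026 × $15,281.00 → $10,619.25
Feb 24, sell 152: 152/313 × $4,661.75 → $2,263.85
Total COGS = $10,619.25 + $2,263.85 = $12,883.10
Ending inventory (cost pool remaining) = $2,397.90
Check: goods available $15,281.00 = COGS $12,883.10 + ending $2,397.90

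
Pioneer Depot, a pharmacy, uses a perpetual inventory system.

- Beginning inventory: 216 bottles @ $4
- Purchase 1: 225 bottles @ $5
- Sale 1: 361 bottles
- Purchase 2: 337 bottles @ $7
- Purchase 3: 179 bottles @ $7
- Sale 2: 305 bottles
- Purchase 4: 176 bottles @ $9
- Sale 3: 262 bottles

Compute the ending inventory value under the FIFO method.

Ending inventory = $1,787

Sale 1 (361) [FIFO — oldest first]: 216 @ $4 + 145 @ $5 = $1,589
Sale 2 (305) [FIFO — oldest first]: 80 @ $5 + 225 @ $7 = $1,975
Sale 3 (262) [FIFO — oldest first]: 112 @ $7 + 150 @ $7 = $1,834
Total COGS = $1,589 + $1,975 + $1,834 = $5,398
Ending inventory: 29 @ $7 + 176 @ $9 = $1,787
Check: goods available $7,185 = COGS $5,398 + ending $1,787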